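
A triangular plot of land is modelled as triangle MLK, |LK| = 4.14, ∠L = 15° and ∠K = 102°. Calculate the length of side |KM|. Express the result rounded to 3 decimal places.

The third angle is ∠M = 180° − ∠L − ∠K = 63.00°.
Law of sines: |KM| = |LK|·sin L/sin M ≈ 1.2026.

1.203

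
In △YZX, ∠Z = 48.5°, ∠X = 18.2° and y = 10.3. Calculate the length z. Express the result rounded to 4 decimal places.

8.3992

The third angle is ∠Y = 180° − ∠Z − ∠X = 113.30°.
Law of sines: z = y·sin Z/sin Y ≈ 8.3992.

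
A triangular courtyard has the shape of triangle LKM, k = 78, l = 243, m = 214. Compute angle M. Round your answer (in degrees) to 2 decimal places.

By the law of cosines, cos M = (l² + k² − m²) / (2·l·k) ≈ 0.51010, so ∠M ≈ 59.33°.

59.33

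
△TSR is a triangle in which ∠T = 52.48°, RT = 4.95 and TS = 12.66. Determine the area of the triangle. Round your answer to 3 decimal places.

area ≈ 24.852

Area = ½·RT·TS·sin T ≈ 24.852.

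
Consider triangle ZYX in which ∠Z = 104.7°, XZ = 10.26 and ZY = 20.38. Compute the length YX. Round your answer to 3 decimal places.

By the law of cosines, YX² = XZ² + ZY² − 2·XZ·ZY·cos Z = 626.73, so YX ≈ 25.035.

25.035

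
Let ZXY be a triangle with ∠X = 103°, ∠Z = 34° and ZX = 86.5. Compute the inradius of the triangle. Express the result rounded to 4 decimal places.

21.2725

The third angle is ∠Y = 180° − ∠Z − ∠X = 43.00°.
Law of sines: XY = ZX·sin Z/sin Y ≈ 70.924.
Law of sines: YZ = ZX·sin X/sin Y ≈ 123.58.
Area = ½·ZX·XY·sin X ≈ 2988.9.
Semiperimeter s = (70.924+123.58+86.5)/2 = 140.5.
Inradius = area/s = 2988.9/140.5 ≈ 21.272.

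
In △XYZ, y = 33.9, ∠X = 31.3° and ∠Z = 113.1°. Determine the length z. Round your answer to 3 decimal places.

53.566

The third angle is ∠Y = 180° − ∠Z − ∠X = 35.60°.
Law of sines: z = y·sin Z/sin Y ≈ 53.566.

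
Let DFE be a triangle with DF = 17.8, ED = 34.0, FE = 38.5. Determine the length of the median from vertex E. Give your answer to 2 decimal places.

Median from E: ½√(2·FE² + 2·ED² − DF²) ≈ 35.212.

m_E ≈ 35.21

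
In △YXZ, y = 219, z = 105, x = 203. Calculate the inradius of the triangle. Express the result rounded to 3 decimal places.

r ≈ 40.242

Semiperimeter s = (219 + 203 + 105)/2 = 263.5.
Heron's formula: area = √(263.5·44.5·60.5·158.5) ≈ 10604.
Inradius = area/s = 10604/263.5 ≈ 40.242.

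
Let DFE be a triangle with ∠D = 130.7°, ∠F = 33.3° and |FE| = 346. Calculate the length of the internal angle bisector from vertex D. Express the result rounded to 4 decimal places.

t_D ≈ 69.8597

The third angle is ∠E = 180° − ∠D − ∠F = 16.00°.
Law of sines: |ED| = |FE|·sin F/sin D ≈ 250.56.
Law of sines: |DF| = |FE|·sin E/sin D ≈ 125.8.
The bisector from D has length 2·|ED|·|DF|·cos(∠D/2)/(|ED|+|DF|) ≈ 69.86.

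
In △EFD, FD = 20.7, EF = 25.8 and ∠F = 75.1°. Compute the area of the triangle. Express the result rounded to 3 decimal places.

Area = ½·EF·FD·sin F ≈ 258.05.

258.051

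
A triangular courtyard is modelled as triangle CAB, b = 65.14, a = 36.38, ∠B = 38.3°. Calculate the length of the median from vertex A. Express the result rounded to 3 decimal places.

Law of sines: sin A = a·sin B/b ≈ 0.34614.
Since b ≥ a, only the acute value applies: ∠A ≈ 20.25°.
Then ∠C = 180° − ∠B − ∠A ≈ 121.45°.
Law of sines gives c = b·sin C/sin B ≈ 89.663.
Median from A: ½√(2·b² + 2·c² − a²) ≈ 76.227.

76.227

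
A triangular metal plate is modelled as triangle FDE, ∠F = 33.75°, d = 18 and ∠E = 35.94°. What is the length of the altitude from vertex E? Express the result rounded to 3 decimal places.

The third angle is ∠D = 180° − ∠E − ∠F = 110.31°.
Law of sines: f = d·sin F/sin D ≈ 10.663.
Law of sines: e = d·sin E/sin D ≈ 11.265.
Area = ½·d·f·sin E ≈ 56.328.
The altitude from E has length 2·area/e ≈ 10.

10.000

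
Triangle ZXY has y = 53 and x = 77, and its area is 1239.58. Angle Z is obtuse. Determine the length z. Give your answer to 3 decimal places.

From area = ½·x·y·sin Z, we get sin Z = 2·area/(x·y) ≈ 0.60749.
Taking the obtuse solution, ∠Z ≈ 142.59°.
Law of cosines then gives z ≈ 123.37.

123.375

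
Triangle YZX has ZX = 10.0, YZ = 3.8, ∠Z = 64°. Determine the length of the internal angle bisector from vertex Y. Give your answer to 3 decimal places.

By the law of cosines, XY² = YZ² + ZX² − 2·YZ·ZX·cos Z = 81.124, so XY ≈ 9.0069.
Law of cosines again: cos Y = (XY² + YZ² − ZX²)/(2·XY·YZ) ≈ -0.06481, so ∠Y ≈ 93.72°.
The bisector from Y has length 2·XY·YZ·cos(∠Y/2)/(XY+YZ) ≈ 3.6549.

t_Y ≈ 3.655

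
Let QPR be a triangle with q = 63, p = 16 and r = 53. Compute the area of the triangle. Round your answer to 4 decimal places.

Semiperimeter s = (63 + 16 + 53)/2 = 66.
Heron's formula: area = √(66·3·50·13) ≈ 358.75.

358.7478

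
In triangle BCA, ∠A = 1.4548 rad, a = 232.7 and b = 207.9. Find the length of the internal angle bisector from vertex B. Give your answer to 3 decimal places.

t_B ≈ 143.500

Law of sines: sin B = b·sin A/a ≈ 0.88742.
Since a ≥ b, only the acute value applies: ∠B ≈ 1.0917 rad.
Then ∠C = π − ∠A − ∠B ≈ 0.5951 rad.
Law of sines gives c = a·sin C/sin A ≈ 131.33.
The bisector from B has length 2·c·a·cos(∠B/2)/(c+a) ≈ 143.5.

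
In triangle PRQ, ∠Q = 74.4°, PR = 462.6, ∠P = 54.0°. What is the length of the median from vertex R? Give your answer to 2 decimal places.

m_R ≈ 383.50

The third angle is ∠R = 180° − ∠Q − ∠P = 51.60°.
Law of sines: RQ = PR·sin P/sin Q ≈ 388.56.
Law of sines: QP = PR·sin R/sin Q ≈ 376.4.
Median from R: ½√(2·PR² + 2·RQ² − QP²) ≈ 383.5.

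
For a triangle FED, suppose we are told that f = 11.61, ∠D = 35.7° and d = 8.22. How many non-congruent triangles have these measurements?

2

f·sin D = 11.61·sin(35.7°) ≈ 6.775.
Since f sin D < d < f (6.775 < 8.22 < 11.61), two triangles exist.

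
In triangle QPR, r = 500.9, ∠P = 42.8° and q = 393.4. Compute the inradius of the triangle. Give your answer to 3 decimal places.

108.356

By the law of cosines, p² = r² + q² − 2·r·q·cos P = 1.165e+05, so p ≈ 341.31.
Area = ½·r·q·sin P ≈ 66943.
Semiperimeter s = (393.4+341.31+500.9)/2 = 617.81.
Inradius = area/s = 66943/617.81 ≈ 108.36.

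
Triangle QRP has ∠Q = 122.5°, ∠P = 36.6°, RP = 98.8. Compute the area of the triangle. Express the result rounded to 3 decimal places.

area ≈ 1230.876

The third angle is ∠R = 180° − ∠P − ∠Q = 20.90°.
Law of sines: PQ = RP·sin R/sin Q ≈ 41.79.
Law of sines: QR = RP·sin P/sin Q ≈ 69.845.
Area = ½·RP·PQ·sin P ≈ 1230.9.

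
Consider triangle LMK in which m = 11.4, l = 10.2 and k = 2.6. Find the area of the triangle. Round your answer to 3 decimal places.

Semiperimeter s = (10.2 + 11.4 + 2.6)/2 = 12.1.
Heron's formula: area = √(12.1·1.9·0.7·9.5) ≈ 12.365.

area ≈ 12.365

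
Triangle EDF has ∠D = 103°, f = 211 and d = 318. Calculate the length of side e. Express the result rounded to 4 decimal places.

Law of sines: sin F = f·sin D/d ≈ 0.64652.
Since d ≥ f, only the acute value applies: ∠F ≈ 40.28°.
Then ∠E = 180° − ∠D − ∠F ≈ 36.72°.
Law of sines gives e = d·sin E/sin D ≈ 195.14.

195.1377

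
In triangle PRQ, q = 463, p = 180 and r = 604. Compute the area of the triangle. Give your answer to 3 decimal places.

area ≈ 29418.455

Semiperimeter s = (180 + 604 + 463)/2 = 623.5.
Heron's formula: area = √(623.5·443.5·19.5·160.5) ≈ 29418.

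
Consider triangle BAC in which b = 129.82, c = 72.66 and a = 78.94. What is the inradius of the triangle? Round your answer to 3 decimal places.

r ≈ 18.037

Semiperimeter s = (129.82 + 78.94 + 72.66)/2 = 140.71.
Heron's formula: area = √(140.71·10.89·61.77·68.05) ≈ 2537.9.
Inradius = area/s = 2537.9/140.71 ≈ 18.037.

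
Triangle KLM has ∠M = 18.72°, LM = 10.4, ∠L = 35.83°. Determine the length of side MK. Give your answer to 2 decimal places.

7.47

The third angle is ∠K = 180° − ∠L − ∠M = 125.45°.
Law of sines: MK = LM·sin L/sin K ≈ 7.4734.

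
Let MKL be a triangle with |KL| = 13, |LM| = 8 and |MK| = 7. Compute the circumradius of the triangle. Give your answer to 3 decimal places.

By the law of cosines, cos M = (|LM|² + |MK|² − |KL|²) / (2·|LM|·|MK|) ≈ -0.50000, so ∠M ≈ 120.00°.
Circumradius = |KL|/(2 sin M) ≈ 7.5056.

7.506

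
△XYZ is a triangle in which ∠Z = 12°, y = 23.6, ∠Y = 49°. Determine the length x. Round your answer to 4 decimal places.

The third angle is ∠X = 180° − ∠Y − ∠Z = 119.00°.
Law of sines: x = y·sin X/sin Y ≈ 27.35.

27.3496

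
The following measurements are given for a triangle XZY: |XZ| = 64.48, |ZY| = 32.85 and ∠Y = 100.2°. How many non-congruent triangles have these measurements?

1

|ZY|·sin Y = 32.85·sin(100.2°) ≈ 32.33.
Since ∠Y is not acute, a triangle exists only if |XZ| > |ZY|; here |XZ| > |ZY|, so there is exactly one triangle.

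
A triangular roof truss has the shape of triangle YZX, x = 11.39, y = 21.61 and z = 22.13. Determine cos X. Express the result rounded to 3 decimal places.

0.865

By the law of cosines, cos X = (y² + z² − x²) / (2·y·z) ≈ 0.86464, so ∠X ≈ 30.16°.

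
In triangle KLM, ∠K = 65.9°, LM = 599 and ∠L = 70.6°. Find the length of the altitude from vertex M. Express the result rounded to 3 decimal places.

h_M ≈ 564.990

The third angle is ∠M = 180° − ∠K − ∠L = 43.50°.
Law of sines: MK = LM·sin L/sin K ≈ 618.94.
Law of sines: KL = LM·sin M/sin K ≈ 451.7.
Area = ½·LM·MK·sin M ≈ 1.276e+05.
The altitude from M has length 2·area/KL ≈ 564.99.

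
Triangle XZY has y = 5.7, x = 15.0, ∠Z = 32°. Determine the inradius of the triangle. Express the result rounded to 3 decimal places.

1.447

By the law of cosines, z² = y² + x² − 2·y·x·cos Z = 112.47, so z ≈ 10.605.
Area = ½·y·x·sin Z ≈ 22.654.
Semiperimeter s = (15+10.605+5.7)/2 = 15.653.
Inradius = area/s = 22.654/15.653 ≈ 1.4473.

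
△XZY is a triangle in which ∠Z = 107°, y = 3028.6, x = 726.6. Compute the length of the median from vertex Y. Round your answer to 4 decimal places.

m_Y ≈ 1861.3005

By the law of cosines, z² = y² + x² − 2·y·x·cos Z = 1.0987e+07, so z ≈ 3314.7.
Median from Y: ½√(2·x² + 2·z² − y²) ≈ 1861.3.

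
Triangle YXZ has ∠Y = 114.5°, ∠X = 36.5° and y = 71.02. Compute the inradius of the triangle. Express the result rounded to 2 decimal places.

10.29

The third angle is ∠Z = 180° − ∠Y − ∠X = 29.00°.
Law of sines: x = y·sin X/sin Y ≈ 46.424.
Law of sines: z = y·sin Z/sin Y ≈ 37.838.
Area = ½·y·x·sin Z ≈ 799.22.
Semiperimeter s = (71.02+46.424+37.838)/2 = 77.641.
Inradius = area/s = 799.22/77.641 ≈ 10.294.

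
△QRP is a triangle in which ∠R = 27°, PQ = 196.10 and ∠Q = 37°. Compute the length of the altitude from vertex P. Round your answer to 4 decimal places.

h_P ≈ 118.0159

The third angle is ∠P = 180° − ∠Q − ∠R = 116.00°.
Law of sines: RP = PQ·sin Q/sin R ≈ 259.95.
Law of sines: QR = PQ·sin P/sin R ≈ 388.23.
Area = ½·PQ·RP·sin P ≈ 22909.
The altitude from P has length 2·area/QR ≈ 118.02.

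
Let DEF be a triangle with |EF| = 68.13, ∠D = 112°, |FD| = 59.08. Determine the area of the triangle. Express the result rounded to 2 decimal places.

Law of sines: sin E = |FD|·sin D/|EF| ≈ 0.80402.
Since |EF| ≥ |FD|, only the acute value applies: ∠E ≈ 53.52°.
Then ∠F = 180° − ∠D − ∠E ≈ 14.48°.
Law of sines gives |DE| = |EF|·sin F/sin D ≈ 18.378.
Area = ½·|EF|·|FD|·sin F ≈ 503.36.

503.36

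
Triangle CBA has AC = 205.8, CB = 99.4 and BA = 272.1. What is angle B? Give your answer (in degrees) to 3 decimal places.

39.790

By the law of cosines, cos B = (CB² + BA² − AC²) / (2·CB·BA) ≈ 0.76839, so ∠B ≈ 39.79°.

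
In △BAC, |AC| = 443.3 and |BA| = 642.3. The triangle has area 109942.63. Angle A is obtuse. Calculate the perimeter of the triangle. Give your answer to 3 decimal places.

2070.918

From area = ½·|BA|·|AC|·sin A, we get sin A = 2·area/(|BA|·|AC|) ≈ 0.77225.
Taking the obtuse solution, ∠A ≈ 129.44°.
Law of cosines then gives |CB| ≈ 985.32.
Perimeter = 443.3 + 985.32 + 642.3 = 2070.9.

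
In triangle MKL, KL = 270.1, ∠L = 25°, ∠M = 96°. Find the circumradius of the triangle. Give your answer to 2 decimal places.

The third angle is ∠K = 180° − ∠L − ∠M = 59.00°.
Law of sines: LM = KL·sin K/sin M ≈ 232.8.
Law of sines: MK = KL·sin L/sin M ≈ 114.78.
Circumradius = KL/(2 sin M) ≈ 135.79.

R ≈ 135.79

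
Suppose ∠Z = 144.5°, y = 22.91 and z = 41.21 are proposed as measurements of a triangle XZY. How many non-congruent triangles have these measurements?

1

y·sin Z = 22.91·sin(144.5°) ≈ 13.3.
Since ∠Z is not acute, a triangle exists only if z > y; here z > y, so there is exactly one triangle.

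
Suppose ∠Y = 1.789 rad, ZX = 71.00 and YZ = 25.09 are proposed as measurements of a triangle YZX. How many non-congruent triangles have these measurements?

1

YZ·sin Y = 25.09·sin(1.789 rad) ≈ 24.5.
Since ∠Y is not acute, a triangle exists only if ZX > YZ; here ZX > YZ, so there is exactly one triangle.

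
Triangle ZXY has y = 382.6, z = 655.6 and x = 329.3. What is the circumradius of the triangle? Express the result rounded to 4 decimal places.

455.5739

By the law of cosines, cos Z = (x² + y² − z²) / (2·x·y) ≈ -0.69446, so ∠Z ≈ 133.98°.
Circumradius = z/(2 sin Z) ≈ 455.57.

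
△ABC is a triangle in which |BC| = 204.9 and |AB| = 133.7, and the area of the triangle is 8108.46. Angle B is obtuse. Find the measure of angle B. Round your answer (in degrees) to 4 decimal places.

143.7035

From area = ½·|AB|·|BC|·sin B, we get sin B = 2·area/(|AB|·|BC|) ≈ 0.59196.
Taking the obtuse solution, ∠B ≈ 143.70°.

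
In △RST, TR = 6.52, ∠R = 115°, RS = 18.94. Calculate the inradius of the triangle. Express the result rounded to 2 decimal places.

2.33

By the law of cosines, ST² = TR² + RS² − 2·TR·RS·cos R = 505.61, so ST ≈ 22.486.
Area = ½·TR·RS·sin R ≈ 55.959.
Semiperimeter s = (22.486+6.52+18.94)/2 = 23.973.
Inradius = area/s = 55.959/23.973 ≈ 2.3343.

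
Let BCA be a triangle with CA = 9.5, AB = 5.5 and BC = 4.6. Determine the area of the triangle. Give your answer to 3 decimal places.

Semiperimeter s = (9.5 + 5.5 + 4.6)/2 = 9.8.
Heron's formula: area = √(9.8·0.3·4.3·5.2) ≈ 8.1079.

8.108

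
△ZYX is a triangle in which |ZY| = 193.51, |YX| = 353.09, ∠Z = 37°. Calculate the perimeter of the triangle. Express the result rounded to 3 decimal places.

perimeter ≈ 1034.476

Law of sines: sin X = |ZY|·sin Z/|YX| ≈ 0.32982.
Since |YX| ≥ |ZY|, only the acute value applies: ∠X ≈ 19.26°.
Then ∠Y = 180° − ∠Z − ∠X ≈ 123.74°.
Law of sines gives |XZ| = |YX|·sin Y/sin Z ≈ 487.88.
Semiperimeter s = (353.09+487.88+193.51)/2 = 517.24.
Perimeter = 353.09 + 487.88 + 193.51 = 1034.5.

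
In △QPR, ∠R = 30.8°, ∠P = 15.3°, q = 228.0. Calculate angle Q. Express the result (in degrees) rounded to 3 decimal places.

The third angle is ∠Q = 180° − ∠P − ∠R = 133.90°.

∠Q ≈ 133.900°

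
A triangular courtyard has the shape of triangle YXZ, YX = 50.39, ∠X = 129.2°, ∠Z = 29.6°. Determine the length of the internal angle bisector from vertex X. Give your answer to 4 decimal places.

18.2713

The third angle is ∠Y = 180° − ∠X − ∠Z = 21.20°.
Law of sines: XZ = YX·sin Y/sin Z ≈ 36.892.
Law of sines: ZY = YX·sin X/sin Z ≈ 79.057.
The bisector from X has length 2·YX·XZ·cos(∠X/2)/(YX+XZ) ≈ 18.271.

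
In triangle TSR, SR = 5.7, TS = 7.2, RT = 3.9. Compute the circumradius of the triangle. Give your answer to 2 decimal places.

3.62

By the law of cosines, cos T = (RT² + TS² − SR²) / (2·RT·TS) ≈ 0.61538, so ∠T ≈ 52.02°.
Circumradius = SR/(2 sin T) ≈ 3.6157.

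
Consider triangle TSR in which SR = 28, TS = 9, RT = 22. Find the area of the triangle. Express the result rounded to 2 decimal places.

Semiperimeter s = (28 + 22 + 9)/2 = 29.5.
Heron's formula: area = √(29.5·1.5·7.5·20.5) ≈ 82.483.

82.48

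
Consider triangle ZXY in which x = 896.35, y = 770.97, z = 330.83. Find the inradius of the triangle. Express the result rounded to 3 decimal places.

r ≈ 125.191

Semiperimeter s = (330.83 + 896.35 + 770.97)/2 = 999.08.
Heron's formula: area = √(999.08·668.25·102.73·228.11) ≈ 1.2508e+05.
Inradius = area/s = 1.2508e+05/999.08 ≈ 125.19.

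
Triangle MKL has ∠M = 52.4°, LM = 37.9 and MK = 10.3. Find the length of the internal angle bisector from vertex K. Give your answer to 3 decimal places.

t_K ≈ 8.629

By the law of cosines, KL² = LM² + MK² − 2·LM·MK·cos M = 1066.1, so KL ≈ 32.652.
Law of cosines again: cos K = (MK² + KL² − LM²)/(2·MK·KL) ≈ -0.39277, so ∠K ≈ 113.13°.
The bisector from K has length 2·MK·KL·cos(∠K/2)/(MK+KL) ≈ 8.6289.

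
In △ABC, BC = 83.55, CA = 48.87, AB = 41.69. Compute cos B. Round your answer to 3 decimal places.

cos B ≈ 0.909

By the law of cosines, cos B = (AB² + BC² − CA²) / (2·AB·BC) ≈ 0.90870, so ∠B ≈ 24.67°.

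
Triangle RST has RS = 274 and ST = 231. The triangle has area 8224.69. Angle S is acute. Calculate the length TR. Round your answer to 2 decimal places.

From area = ½·RS·ST·sin S, we get sin S = 2·area/(RS·ST) ≈ 0.25989.
Taking the acute solution, ∠S ≈ 15.06°.
Law of cosines then gives TR ≈ 78.732.

78.73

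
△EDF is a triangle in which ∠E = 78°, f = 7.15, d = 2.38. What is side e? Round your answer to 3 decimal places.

By the law of cosines, e² = d² + f² − 2·d·f·cos E = 49.711, so e ≈ 7.0506.

7.051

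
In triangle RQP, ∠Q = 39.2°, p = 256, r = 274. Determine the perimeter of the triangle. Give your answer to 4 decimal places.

By the law of cosines, q² = p² + r² − 2·p·r·cos Q = 31897, so q ≈ 178.6.
Semiperimeter s = (274+178.6+256)/2 = 354.3.
Perimeter = 274 + 178.6 + 256 = 708.6.

perimeter ≈ 708.5962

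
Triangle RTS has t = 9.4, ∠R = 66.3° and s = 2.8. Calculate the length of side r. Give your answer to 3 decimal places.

By the law of cosines, r² = t² + s² − 2·t·s·cos R = 75.041, so r ≈ 8.6626.

8.663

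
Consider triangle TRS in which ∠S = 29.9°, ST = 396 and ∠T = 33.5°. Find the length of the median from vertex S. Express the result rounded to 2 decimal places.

The third angle is ∠R = 180° − ∠S − ∠T = 116.60°.
Law of sines: RS = ST·sin T/sin R ≈ 244.44.
Law of sines: TR = ST·sin S/sin R ≈ 220.77.
Median from S: ½√(2·RS² + 2·ST² − TR²) ≈ 310.

310.00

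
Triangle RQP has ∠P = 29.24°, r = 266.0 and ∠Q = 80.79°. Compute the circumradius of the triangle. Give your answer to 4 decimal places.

The third angle is ∠R = 180° − ∠Q − ∠P = 69.97°.
Law of sines: q = r·sin Q/sin R ≈ 279.48.
Law of sines: p = r·sin P/sin R ≈ 138.3.
Circumradius = r/(2 sin R) ≈ 141.56.

141.5626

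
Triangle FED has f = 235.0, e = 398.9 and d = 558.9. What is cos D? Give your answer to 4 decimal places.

cos D ≈ -0.5228

By the law of cosines, cos D = (f² + e² − d²) / (2·f·e) ≈ -0.52284, so ∠D ≈ 121.52°.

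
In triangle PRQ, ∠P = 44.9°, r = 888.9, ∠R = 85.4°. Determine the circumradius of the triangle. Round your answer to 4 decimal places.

The third angle is ∠Q = 180° − ∠P − ∠R = 49.70°.
Law of sines: p = r·sin P/sin R ≈ 629.48.
Law of sines: q = r·sin Q/sin R ≈ 680.13.
Circumradius = r/(2 sin R) ≈ 445.89.

445.8863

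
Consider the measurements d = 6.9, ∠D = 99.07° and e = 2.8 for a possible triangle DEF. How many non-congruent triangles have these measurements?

1

e·sin D = 2.8·sin(99.07°) ≈ 2.765.
Since ∠D is not acute, a triangle exists only if d > e; here d > e, so there is exactly one triangle.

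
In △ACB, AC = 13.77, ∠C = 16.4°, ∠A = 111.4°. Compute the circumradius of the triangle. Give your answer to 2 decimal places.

R ≈ 8.71

The third angle is ∠B = 180° − ∠A − ∠C = 52.20°.
Law of sines: CB = AC·sin A/sin B ≈ 16.225.
Law of sines: BA = AC·sin C/sin B ≈ 4.9204.
Circumradius = AC/(2 sin B) ≈ 8.7135.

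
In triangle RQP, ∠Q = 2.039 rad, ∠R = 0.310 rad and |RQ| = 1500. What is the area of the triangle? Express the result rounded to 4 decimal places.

The third angle is ∠P = π − ∠R − ∠Q = 0.793 rad.
Law of sines: |QP| = |RQ|·sin R/sin P ≈ 642.52.
Law of sines: |PR| = |RQ|·sin Q/sin P ≈ 1879.6.
Area = ½·|RQ|·|QP|·sin Q ≈ 4.3003e+05.

430029.9501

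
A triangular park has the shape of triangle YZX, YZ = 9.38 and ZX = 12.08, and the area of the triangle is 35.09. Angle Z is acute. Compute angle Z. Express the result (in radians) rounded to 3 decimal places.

∠Z ≈ 0.668 rad

From area = ½·YZ·ZX·sin Z, we get sin Z = 2·area/(YZ·ZX) ≈ 0.61936.
Taking the acute solution, ∠Z ≈ 0.668 rad.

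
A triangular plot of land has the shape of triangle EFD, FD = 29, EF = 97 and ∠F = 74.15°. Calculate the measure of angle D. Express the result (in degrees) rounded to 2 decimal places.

By the law of cosines, DE² = EF² + FD² − 2·EF·FD·cos F = 8713.4, so DE ≈ 93.346.
Law of cosines again: cos D = (FD² + DE² − EF²)/(2·FD·DE) ≈ 0.02686, so ∠D ≈ 88.46°.

88.46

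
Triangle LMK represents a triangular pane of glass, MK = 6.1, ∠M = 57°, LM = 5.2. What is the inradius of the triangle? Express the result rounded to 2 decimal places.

By the law of cosines, KL² = LM² + MK² − 2·LM·MK·cos M = 29.698, so KL ≈ 5.4496.
Area = ½·LM·MK·sin M ≈ 13.301.
Semiperimeter s = (6.1+5.4496+5.2)/2 = 8.3748.
Inradius = area/s = 13.301/8.3748 ≈ 1.5883.

1.59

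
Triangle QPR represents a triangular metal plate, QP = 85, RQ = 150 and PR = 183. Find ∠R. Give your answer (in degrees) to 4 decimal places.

By the law of cosines, cos R = (PR² + RQ² − QP²) / (2·PR·RQ) ≈ 0.88823, so ∠R ≈ 27.35°.

∠R ≈ 27.3479°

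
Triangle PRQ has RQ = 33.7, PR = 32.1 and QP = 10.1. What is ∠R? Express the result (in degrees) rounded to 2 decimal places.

By the law of cosines, cos R = (PR² + RQ² − QP²) / (2·PR·RQ) ≈ 0.95403, so ∠R ≈ 17.44°.

17.44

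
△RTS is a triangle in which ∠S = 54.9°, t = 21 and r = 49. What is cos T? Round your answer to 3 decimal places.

0.907

By the law of cosines, s² = r² + t² − 2·r·t·cos S = 1658.6, so s ≈ 40.726.
Law of cosines again: cos T = (s² + r² − t²)/(2·s·r) ≈ 0.90666, so ∠T ≈ 24.95°.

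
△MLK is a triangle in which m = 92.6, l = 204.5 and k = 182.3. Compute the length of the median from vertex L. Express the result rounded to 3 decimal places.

102.220

Median from L: ½√(2·k² + 2·m² − l²) ≈ 102.22.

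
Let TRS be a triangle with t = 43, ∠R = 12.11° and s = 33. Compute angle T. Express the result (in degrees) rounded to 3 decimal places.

By the law of cosines, r² = s² + t² − 2·s·t·cos R = 163.16, so r ≈ 12.773.
Law of cosines again: cos T = (r² + s² − t²)/(2·r·s) ≈ -0.70797, so ∠T ≈ 135.07°.

135.070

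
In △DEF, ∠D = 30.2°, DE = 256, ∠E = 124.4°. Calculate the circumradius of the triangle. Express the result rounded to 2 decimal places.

The third angle is ∠F = 180° − ∠D − ∠E = 25.40°.
Law of sines: EF = DE·sin D/sin F ≈ 300.22.
Law of sines: FD = DE·sin E/sin F ≈ 492.45.
Circumradius = DE/(2 sin F) ≈ 298.41.

R ≈ 298.41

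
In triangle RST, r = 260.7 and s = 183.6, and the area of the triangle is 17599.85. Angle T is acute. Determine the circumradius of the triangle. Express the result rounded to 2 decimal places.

From area = ½·r·s·sin T, we get sin T = 2·area/(r·s) ≈ 0.73540.
Taking the acute solution, ∠T ≈ 0.8263 rad.
Law of cosines then gives t ≈ 191.85.
Circumradius = t/(2 sin T) ≈ 130.44.

130.44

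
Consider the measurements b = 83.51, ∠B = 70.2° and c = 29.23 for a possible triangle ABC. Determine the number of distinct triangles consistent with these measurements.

c·sin B = 29.23·sin(70.2°) ≈ 27.5.
Since b ≥ c, exactly one triangle exists.

1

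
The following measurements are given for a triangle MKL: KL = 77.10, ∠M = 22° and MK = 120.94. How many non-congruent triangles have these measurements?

2

MK·sin M = 120.94·sin(22°) ≈ 45.3.
Since MK sin M < KL < MK (45.3 < 77.10 < 120.94), two triangles exist.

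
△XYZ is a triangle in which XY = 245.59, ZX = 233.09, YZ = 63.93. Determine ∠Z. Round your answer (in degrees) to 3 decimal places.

∠Z ≈ 93.648°

By the law of cosines, cos Z = (YZ² + ZX² − XY²) / (2·YZ·ZX) ≈ -0.06363, so ∠Z ≈ 93.65°.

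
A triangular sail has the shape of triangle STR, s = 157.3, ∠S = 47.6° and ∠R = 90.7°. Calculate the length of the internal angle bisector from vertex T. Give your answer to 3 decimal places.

The third angle is ∠T = 180° − ∠R − ∠S = 41.70°.
Law of sines: t = s·sin T/sin S ≈ 141.7.
Law of sines: r = s·sin R/sin S ≈ 213.
The bisector from T has length 2·r·s·cos(∠T/2)/(r+s) ≈ 169.11.

t_T ≈ 169.109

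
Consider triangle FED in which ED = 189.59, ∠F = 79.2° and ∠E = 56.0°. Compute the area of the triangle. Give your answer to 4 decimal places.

area ≈ 10688.0946

The third angle is ∠D = 180° − ∠F − ∠E = 44.80°.
Law of sines: DF = ED·sin E/sin F ≈ 160.01.
Law of sines: FE = ED·sin D/sin F ≈ 136.
Area = ½·ED·DF·sin D ≈ 10688.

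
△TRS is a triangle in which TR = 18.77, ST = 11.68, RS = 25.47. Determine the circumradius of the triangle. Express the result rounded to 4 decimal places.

By the law of cosines, cos T = (ST² + TR² − RS²) / (2·ST·TR) ≈ -0.36487, so ∠T ≈ 111.40°.
Circumradius = RS/(2 sin T) ≈ 13.678.

13.6780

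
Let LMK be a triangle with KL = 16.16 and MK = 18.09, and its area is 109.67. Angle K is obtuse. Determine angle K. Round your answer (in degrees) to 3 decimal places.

∠K ≈ 131.383°

From area = ½·MK·KL·sin K, we get sin K = 2·area/(MK·KL) ≈ 0.75031.
Taking the obtuse solution, ∠K ≈ 131.38°.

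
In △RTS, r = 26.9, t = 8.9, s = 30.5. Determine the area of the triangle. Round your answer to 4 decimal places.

area ≈ 115.3880

Semiperimeter p = (26.9 + 8.9 + 30.5)/2 = 33.15.
Heron's formula: area = √(33.15·6.25·24.25·2.65) ≈ 115.39.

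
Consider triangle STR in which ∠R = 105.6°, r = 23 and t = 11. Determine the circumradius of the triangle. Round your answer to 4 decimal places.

11.9398

Law of sines: sin T = t·sin R/r ≈ 0.46064.
Since r ≥ t, only the acute value applies: ∠T ≈ 27.43°.
Then ∠S = 180° − ∠R − ∠T ≈ 46.97°.
Law of sines gives s = r·sin S/sin R ≈ 17.456.
Circumradius = r/(2 sin R) ≈ 11.94.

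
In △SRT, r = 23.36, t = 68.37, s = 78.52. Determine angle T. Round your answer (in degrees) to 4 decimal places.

By the law of cosines, cos T = (s² + r² − t²) / (2·s·r) ≈ 0.55517, so ∠T ≈ 56.28°.

56.2774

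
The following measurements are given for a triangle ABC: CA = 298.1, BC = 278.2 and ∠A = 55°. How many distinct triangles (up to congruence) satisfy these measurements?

CA·sin A = 298.1·sin(55°) ≈ 244.2.
Since CA sin A < BC < CA (244.2 < 278.2 < 298.1), two triangles exist.

2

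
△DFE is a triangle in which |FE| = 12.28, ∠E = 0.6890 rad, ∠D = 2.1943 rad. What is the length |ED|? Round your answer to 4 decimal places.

The third angle is ∠F = π − ∠E − ∠D = 0.2583 rad.
Law of sines: |ED| = |FE|·sin F/sin D ≈ 3.8637.

3.8637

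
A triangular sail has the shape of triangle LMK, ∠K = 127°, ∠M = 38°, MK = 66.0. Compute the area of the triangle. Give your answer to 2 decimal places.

4137.64

The third angle is ∠L = 180° − ∠M − ∠K = 15.00°.
Law of sines: KL = MK·sin M/sin L ≈ 157.
Law of sines: LM = MK·sin K/sin L ≈ 203.66.
Area = ½·MK·KL·sin K ≈ 4137.6.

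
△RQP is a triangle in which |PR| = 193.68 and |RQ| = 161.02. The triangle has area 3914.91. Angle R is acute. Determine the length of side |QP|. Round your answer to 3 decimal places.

From area = ½·|PR|·|RQ|·sin R, we get sin R = 2·area/(|PR|·|RQ|) ≈ 0.25107.
Taking the acute solution, ∠R ≈ 14.54°.
Law of cosines then gives |QP| ≈ 55.358.

55.358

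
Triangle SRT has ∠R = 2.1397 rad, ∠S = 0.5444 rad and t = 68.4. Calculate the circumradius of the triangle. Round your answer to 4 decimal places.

77.4281

The third angle is ∠T = π − ∠S − ∠R = 0.4575 rad.
Law of sines: s = t·sin S/sin T ≈ 80.201.
Law of sines: r = t·sin R/sin T ≈ 130.47.
Circumradius = t/(2 sin T) ≈ 77.428.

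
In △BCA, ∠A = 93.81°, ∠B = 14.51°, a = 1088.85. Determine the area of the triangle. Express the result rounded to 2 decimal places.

area ≈ 141309.18

The third angle is ∠C = 180° − ∠A − ∠B = 71.68°.
Law of sines: b = a·sin B/sin A ≈ 273.41.
Law of sines: c = a·sin C/sin A ≈ 1036.
Area = ½·a·b·sin C ≈ 1.4131e+05.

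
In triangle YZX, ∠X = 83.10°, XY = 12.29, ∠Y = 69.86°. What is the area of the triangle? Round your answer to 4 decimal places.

The third angle is ∠Z = 180° − ∠X − ∠Y = 27.04°.
Law of sines: ZX = XY·sin Y/sin Z ≈ 25.381.
Law of sines: YZ = XY·sin X/sin Z ≈ 26.838.
Area = ½·XY·ZX·sin X ≈ 154.84.

area ≈ 154.8366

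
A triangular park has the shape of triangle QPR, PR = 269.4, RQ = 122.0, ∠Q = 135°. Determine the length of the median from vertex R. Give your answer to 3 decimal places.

m_R ≈ 191.297

Law of sines: sin P = RQ·sin Q/PR ≈ 0.32022.
Since PR ≥ RQ, only the acute value applies: ∠P ≈ 18.68°.
Then ∠R = 180° − ∠Q − ∠P ≈ 26.32°.
Law of sines gives QP = PR·sin R/sin Q ≈ 168.95.
Median from R: ½√(2·PR² + 2·RQ² − QP²) ≈ 191.3.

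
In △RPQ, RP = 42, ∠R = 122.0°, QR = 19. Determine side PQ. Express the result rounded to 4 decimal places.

By the law of cosines, PQ² = QR² + RP² − 2·QR·RP·cos R = 2970.8, so PQ ≈ 54.505.

54.5046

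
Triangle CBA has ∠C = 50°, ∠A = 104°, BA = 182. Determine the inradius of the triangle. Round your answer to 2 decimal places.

The third angle is ∠B = 180° − ∠A − ∠C = 26.00°.
Law of sines: AC = BA·sin B/sin C ≈ 104.15.
Law of sines: CB = BA·sin A/sin C ≈ 230.53.
Area = ½·BA·AC·sin A ≈ 9196.1.
Semiperimeter s = (182+104.15+230.53)/2 = 258.34.
Inradius = area/s = 9196.1/258.34 ≈ 35.597.

r ≈ 35.60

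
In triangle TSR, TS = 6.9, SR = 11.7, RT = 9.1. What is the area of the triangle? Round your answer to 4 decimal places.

Semiperimeter s = (11.7 + 9.1 + 6.9)/2 = 13.85.
Heron's formula: area = √(13.85·2.15·4.75·6.95) ≈ 31.353.

31.3533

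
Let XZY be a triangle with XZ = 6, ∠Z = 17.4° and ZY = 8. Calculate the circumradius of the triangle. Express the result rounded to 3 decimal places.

By the law of cosines, YX² = XZ² + ZY² − 2·XZ·ZY·cos Z = 8.3929, so YX ≈ 2.8971.
Area = ½·XZ·ZY·sin Z ≈ 7.177.
Circumradius = YX/(2 sin Z) ≈ 4.8439.

4.844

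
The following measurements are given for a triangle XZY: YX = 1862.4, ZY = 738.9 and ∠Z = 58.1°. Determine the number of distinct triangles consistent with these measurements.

ZY·sin Z = 738.9·sin(58.1°) ≈ 627.3.
Since YX ≥ ZY, exactly one triangle exists.

1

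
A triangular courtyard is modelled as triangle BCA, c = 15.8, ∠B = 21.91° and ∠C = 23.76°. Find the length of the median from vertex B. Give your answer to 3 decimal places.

The third angle is ∠A = 180° − ∠B − ∠C = 134.33°.
Law of sines: b = c·sin B/sin C ≈ 14.633.
Law of sines: a = c·sin A/sin C ≈ 28.052.
Median from B: ½√(2·c² + 2·a² − b²) ≈ 21.558.

21.558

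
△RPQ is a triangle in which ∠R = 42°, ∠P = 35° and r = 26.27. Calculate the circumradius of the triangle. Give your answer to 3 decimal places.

19.630

The third angle is ∠Q = 180° − ∠R − ∠P = 103.00°.
Law of sines: p = r·sin P/sin R ≈ 22.519.
Law of sines: q = r·sin Q/sin R ≈ 38.254.
Circumradius = r/(2 sin R) ≈ 19.63.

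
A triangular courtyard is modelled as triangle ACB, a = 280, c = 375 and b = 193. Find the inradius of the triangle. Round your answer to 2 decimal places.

Semiperimeter s = (280 + 375 + 193)/2 = 424.
Heron's formula: area = √(424·144·49·231) ≈ 26289.
Inradius = area/s = 26289/424 ≈ 62.002.

r ≈ 62.00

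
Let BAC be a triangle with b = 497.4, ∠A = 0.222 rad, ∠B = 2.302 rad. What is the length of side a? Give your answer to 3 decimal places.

The third angle is ∠C = π − ∠B − ∠A = 0.618 rad.
Law of sines: a = b·sin A/sin B ≈ 147.13.

147.128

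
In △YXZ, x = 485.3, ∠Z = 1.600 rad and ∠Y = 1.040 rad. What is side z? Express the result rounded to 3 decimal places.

The third angle is ∠X = π − ∠Z − ∠Y = 0.502 rad.
Law of sines: z = x·sin Z/sin X ≈ 1008.9.

1008.882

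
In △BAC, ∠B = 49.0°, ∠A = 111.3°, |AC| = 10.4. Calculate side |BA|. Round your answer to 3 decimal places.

The third angle is ∠C = 180° − ∠B − ∠A = 19.70°.
Law of sines: |BA| = |AC|·sin C/sin B ≈ 4.6452.

4.645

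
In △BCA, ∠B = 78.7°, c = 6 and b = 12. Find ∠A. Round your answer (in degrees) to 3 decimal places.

Law of sines: sin C = c·sin B/b ≈ 0.49031.
Since b ≥ c, only the acute value applies: ∠C ≈ 29.36°.
Then ∠A = 180° − ∠B − ∠C ≈ 71.94°.

71.939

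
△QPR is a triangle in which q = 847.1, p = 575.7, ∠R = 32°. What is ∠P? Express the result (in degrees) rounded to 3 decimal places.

∠P ≈ 40.367°

By the law of cosines, r² = q² + p² − 2·q·p·cos R = 2.2186e+05, so r ≈ 471.02.
Law of cosines again: cos P = (r² + q² − p²)/(2·r·q) ≈ 0.76191, so ∠P ≈ 40.37°.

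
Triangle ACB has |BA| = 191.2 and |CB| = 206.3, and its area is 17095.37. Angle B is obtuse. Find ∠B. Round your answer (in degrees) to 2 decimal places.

From area = ½·|CB|·|BA|·sin B, we get sin B = 2·area/(|CB|·|BA|) ≈ 0.86680.
Taking the obtuse solution, ∠B ≈ 119.91°.

119.91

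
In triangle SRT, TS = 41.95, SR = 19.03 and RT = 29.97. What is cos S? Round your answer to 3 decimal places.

By the law of cosines, cos S = (TS² + SR² − RT²) / (2·TS·SR) ≈ 0.76646, so ∠S ≈ 0.697 rad.

cos S ≈ 0.766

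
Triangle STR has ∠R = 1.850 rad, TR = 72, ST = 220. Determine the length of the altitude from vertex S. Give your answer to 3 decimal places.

Law of sines: sin S = TR·sin R/ST ≈ 0.31460.
Since ST ≥ TR, only the acute value applies: ∠S ≈ 0.320 rad.
Then ∠T = π − ∠R − ∠S ≈ 0.972 rad.
Law of sines gives RS = ST·sin T/sin R ≈ 188.99.
Area = ½·ST·TR·sin T ≈ 6540.1.
The altitude from S has length 2·area/TR ≈ 181.67.

181.668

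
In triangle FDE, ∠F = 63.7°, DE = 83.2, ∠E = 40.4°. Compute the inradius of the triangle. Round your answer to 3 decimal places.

The third angle is ∠D = 180° − ∠E − ∠F = 75.90°.
Law of sines: EF = DE·sin D/sin F ≈ 90.011.
Law of sines: FD = DE·sin E/sin F ≈ 60.15.
Area = ½·DE·EF·sin E ≈ 2426.8.
Semiperimeter s = (83.2+90.011+60.15)/2 = 116.68.
Inradius = area/s = 2426.8/116.68 ≈ 20.799.

r ≈ 20.799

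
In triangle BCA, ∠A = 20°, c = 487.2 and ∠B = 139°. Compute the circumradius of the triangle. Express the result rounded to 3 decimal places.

R ≈ 679.748

The third angle is ∠C = 180° − ∠A − ∠B = 21.00°.
Law of sines: b = c·sin B/sin C ≈ 891.91.
Law of sines: a = c·sin A/sin C ≈ 464.98.
Circumradius = c/(2 sin C) ≈ 679.75.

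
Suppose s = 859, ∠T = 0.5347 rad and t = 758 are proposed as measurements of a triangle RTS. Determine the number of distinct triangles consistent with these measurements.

s·sin T = 859·sin(0.5347 rad) ≈ 437.7.
Since s sin T < t < s (437.7 < 758 < 859), two triangles exist.

2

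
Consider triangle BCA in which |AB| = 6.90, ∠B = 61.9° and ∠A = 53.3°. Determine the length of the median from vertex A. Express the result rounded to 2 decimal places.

The third angle is ∠C = 180° − ∠A − ∠B = 64.80°.
Law of sines: |CA| = |AB|·sin B/sin C ≈ 6.7269.
Law of sines: |BC| = |AB|·sin A/sin C ≈ 6.1142.
Median from A: ½√(2·|CA|² + 2·|AB|² − |BC|²) ≈ 6.0897.

m_A ≈ 6.09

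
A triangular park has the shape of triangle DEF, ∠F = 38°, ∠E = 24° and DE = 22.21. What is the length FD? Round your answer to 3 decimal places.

The third angle is ∠D = 180° − ∠E − ∠F = 118.00°.
Law of sines: FD = DE·sin E/sin F ≈ 14.673.

14.673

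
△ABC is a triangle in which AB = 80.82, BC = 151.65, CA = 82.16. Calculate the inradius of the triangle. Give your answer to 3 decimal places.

14.388

Semiperimeter s = (151.65 + 82.16 + 80.82)/2 = 157.31.
Heron's formula: area = √(157.31·5.665·75.155·76.495) ≈ 2263.5.
Inradius = area/s = 2263.5/157.31 ≈ 14.388.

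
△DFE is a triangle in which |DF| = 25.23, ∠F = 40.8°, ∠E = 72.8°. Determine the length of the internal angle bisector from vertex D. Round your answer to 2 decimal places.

The third angle is ∠D = 180° − ∠F − ∠E = 66.40°.
Law of sines: |FE| = |DF|·sin D/sin E ≈ 24.202.
Law of sines: |ED| = |DF|·sin F/sin E ≈ 17.258.
The bisector from D has length 2·|ED|·|DF|·cos(∠D/2)/(|ED|+|DF|) ≈ 17.15.

t_D ≈ 17.15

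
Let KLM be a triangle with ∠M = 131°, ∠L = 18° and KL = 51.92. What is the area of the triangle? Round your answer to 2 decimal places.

The third angle is ∠K = 180° − ∠L − ∠M = 31.00°.
Law of sines: LM = KL·sin K/sin M ≈ 35.432.
Law of sines: MK = KL·sin L/sin M ≈ 21.259.
Area = ½·KL·LM·sin L ≈ 284.24.

area ≈ 284.24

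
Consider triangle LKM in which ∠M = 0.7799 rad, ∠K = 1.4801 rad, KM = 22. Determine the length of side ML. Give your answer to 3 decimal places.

The third angle is ∠L = π − ∠K − ∠M = 0.8816 rad.
Law of sines: ML = KM·sin K/sin L ≈ 28.389.

28.389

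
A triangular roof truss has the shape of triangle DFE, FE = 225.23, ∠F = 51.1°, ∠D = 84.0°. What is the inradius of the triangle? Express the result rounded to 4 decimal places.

The third angle is ∠E = 180° − ∠D − ∠F = 44.90°.
Law of sines: ED = FE·sin F/sin D ≈ 176.25.
Law of sines: DF = FE·sin E/sin D ≈ 159.86.
Area = ½·FE·ED·sin E ≈ 14010.
Semiperimeter s = (225.23+176.25+159.86)/2 = 280.67.
Inradius = area/s = 14010/280.67 ≈ 49.918.

49.9177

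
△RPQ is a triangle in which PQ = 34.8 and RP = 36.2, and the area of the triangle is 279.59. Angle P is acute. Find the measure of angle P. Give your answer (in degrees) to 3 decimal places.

∠P ≈ 26.352°

From area = ½·RP·PQ·sin P, we get sin P = 2·area/(RP·PQ) ≈ 0.44388.
Taking the acute solution, ∠P ≈ 26.35°.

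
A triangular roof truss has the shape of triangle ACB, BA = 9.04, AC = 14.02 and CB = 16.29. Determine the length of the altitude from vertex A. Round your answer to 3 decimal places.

7.770

Semiperimeter s = (16.29 + 9.04 + 14.02)/2 = 19.675.
Heron's formula: area = √(19.675·3.385·10.635·5.655) ≈ 63.288.
The altitude from A has length 2·area/CB ≈ 7.7702.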